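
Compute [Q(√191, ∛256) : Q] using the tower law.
[Q(√191, ∛256) : Q] = 6

Let L = Q(√191, ∛256). Since Q(√191) ⊂ L and [Q(√191):Q] = 2, the tower law gives 2 | [L:Q]. Likewise Q(∛256) ⊂ L with [Q(∛256):Q] = 3 (because 256 is not a perfect cube), so 3 | [L:Q]. As gcd(2,3) = 1, [L:Q] is divisible by 6. Conversely L is generated over Q by √191 and ∛256, so [L:Q] ≤ 2·3 = 6. Therefore [Q(√191, ∛256) : Q] = 6.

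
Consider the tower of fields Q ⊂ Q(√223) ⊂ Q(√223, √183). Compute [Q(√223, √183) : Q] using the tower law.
[Q(√223, √183) : Q] = 4

[Q(√223):Q] = 2 (min poly x^2 - 223, irreducible since 223 is squarefree > 1). For the top step, suppose √183 ∈ Q(√223), say √183 = c + d√223 with c, d ∈ Q. Squaring: 183 = c^2 + 223d^2 + 2cd√223. Since √223 ∉ Q this forces 2cd = 0. If d = 0 then √183 = c ∈ Q, contradicting 183 squarefree > 1. If c = 0 then 183 = 223d^2, so 223·183 = (223d)^2 is a perfect square in Q — but 223·183 = 40809 is not a perfect square (since 223 and 183 are distinct squarefree integers). Contradiction. Hence √183 ∉ Q(√223), so x^2 - 183 stays irreducible over Q(√223) and [Q(√223, √183) : Q(√223)] = 2. By the tower law, [Q(√223, √183) : Q] = 2 · 2 = 4.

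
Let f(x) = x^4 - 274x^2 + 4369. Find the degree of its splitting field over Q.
[K : Q] = 4

Solving the quadratic in x^2: x^2 = (274 ± √(274^2 - 4·4369))/2 = (274 ± √57600)/2 = (274 ± 240)/2, giving x^2 = 257 or x^2 = 17. So f(x) = (x^2 - 257)(x^2 - 17) and the roots of f are ±√257, ±√17. Hence the splitting field is K = Q(√257, √17). Since 257 and 17 are distinct squarefree integers > 1, their product 4369 is not a perfect square, so √17 ∉ Q(√257). By the tower law [K:Q] = [Q(√257,√17):Q(√257)] · [Q(√257):Q] = 2 · 2 = 4.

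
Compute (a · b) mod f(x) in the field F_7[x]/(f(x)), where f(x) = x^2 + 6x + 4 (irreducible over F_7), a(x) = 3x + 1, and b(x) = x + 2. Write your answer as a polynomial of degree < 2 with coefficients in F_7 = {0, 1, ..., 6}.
a · b ≡ 3x + 4 (mod f(x))

Multiply in F_7[x]: a(x)·b(x) = (3x + 1)·(x + 2) = 3x^2 + 2. This has degree ≥ 2, so divide by f(x) over F_7: 3x^2 + 2 = (3)·(x^2 + 6x + 4) + (3x + 4). Hence a·b ≡ 3x + 4 (mod f). (F_7[x]/(f) is a field with 7^2 = 49 elements since f is irreducible of degree 2.)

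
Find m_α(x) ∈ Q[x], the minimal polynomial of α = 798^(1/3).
m_α(x) = x^3 - 798

α satisfies α^3 = 798, so x^3 - 798 annihilates α. By the rational root test, a rational root p/q (in lowest terms) of x^3 - 798 would satisfy p^3 = 798 q^3, forcing q = 1 and p^3 = 798; but 798 is not a perfect cube, contradiction. A monic cubic over Q with no rational root is irreducible (any nontrivial factorization would include a linear factor). Hence x^3 - 798 is the minimal polynomial of α, and in particular [Q(α):Q] = 3.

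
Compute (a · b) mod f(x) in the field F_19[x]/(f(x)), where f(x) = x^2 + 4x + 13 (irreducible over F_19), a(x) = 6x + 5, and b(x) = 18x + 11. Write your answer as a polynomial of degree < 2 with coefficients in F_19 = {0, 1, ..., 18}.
a · b ≡ 9x (mod f(x))

Multiply in F_19[x]: a(x)·b(x) = (6x + 5)·(18x + 11) = 13x^2 + 4x + 17. This has degree ≥ 2, so divide by f(x) over F_19: 13x^2 + 4x + 17 = (13)·(x^2 + 4x + 13) + (9x). Hence a·b ≡ 9x (mod f). (F_19[x]/(f) is a field with 19^2 = 361 elements since f is irreducible of degree 2.)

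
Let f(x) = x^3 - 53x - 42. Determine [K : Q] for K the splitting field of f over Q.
[K : Q] = 6

By the rational root test, any rational root of the monic integer polynomial f(x) = x^3 - 53x - 42 must be an integer dividing the constant term -42, i.e. one of ±{1, 2, 3, 6, 7, 14, 21, 42}. Evaluating: f(1) = -94, f(-1) = 10, f(2) = -140, f(-2) = 56, f(3) = -174, f(-3) = 90, f(6) = -144, f(-6) = 60, f(7) = -70, f(-7) = -14, f(14) = 1960, f(-14) = -2044, f(21) = 8106, f(-21) = -8190, f(42) = 71820, f(-42) = -71904; none is 0, so f has no rational root and is therefore irreducible over Q (a cubic with no linear factor over a field is irreducible). For an irreducible cubic, the Galois group is A_3 or S_3 according as the discriminant disc(f) = -4a^3 - 27b^2 = -4·(-53)^3 - 27·(-42)^2 = 547880 is or is not a square in Q. Here disc(f) = 547880 is not a perfect square in Q, so the Galois group of f over Q is not contained in A_3 and must be all of S_3. The splitting field has degree |S_3| = 6 over Q, so [K : Q] = 6.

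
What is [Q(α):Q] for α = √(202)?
[Q(α):Q] = 2

[Q(α):Q] equals the degree of the minimal polynomial of α. Here α^2 = 202 and x^2 - 202 is irreducible (d = 202 is squarefree, ≠ 1, hence not a square), so deg(m_α) = 2. Thus [Q(α):Q] = 2.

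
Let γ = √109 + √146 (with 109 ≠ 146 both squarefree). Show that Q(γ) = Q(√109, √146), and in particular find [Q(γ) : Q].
[Q(γ) : Q] = 4 (equivalently, Q(γ) = Q(√109, √146))

Obviously Q(γ) ⊆ Q(√109, √146), and [Q(√109, √146):Q] = 4 (since 109, 146 are distinct squarefree integers > 1 with 15914 not a perfect square). To show equality we compute the minimal polynomial of γ. From γ = √109 + √146: γ^2 = 109 + 2√(15914) + 146 = 255 + 2√(15914), so γ^2 - 255 = 2√(15914); squaring, (γ^2 - 255)^2 = 4·15914, i.e. γ^4 - 510γ^2 + 65025 - 63656 = 0, i.e. γ^4 - 510γ^2 + 1369 = 0. So γ is a root of x^4 - 510x^2 + 1369. This polynomial is irreducible over Q: it has no rational root (each ±√109 ± √146 is irrational), and any factorization into two quadratics over Q would force √(15914) ∈ Q (pairing opposite roots) or √109, √146 ∈ Q (other pairings), all impossible. Hence [Q(γ):Q] = 4 = [Q(√109, √146):Q], so Q(γ) = Q(√109, √146).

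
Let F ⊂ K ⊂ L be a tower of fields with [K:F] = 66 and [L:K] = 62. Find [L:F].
[L:F] = 4092

The tower law says that for any tower of field extensions F ⊂ K ⊂ L with finite degrees, [L:F] = [L:K] · [K:F]. Here this gives [L:F] = 62 · 66 = 4092.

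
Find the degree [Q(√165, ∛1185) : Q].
[Q(√165, ∛1185) : Q] = 6

Let L = Q(√165, ∛1185). Since Q(√165) ⊂ L and [Q(√165):Q] = 2, the tower law gives 2 | [L:Q]. Likewise Q(∛1185) ⊂ L with [Q(∛1185):Q] = 3 (because 1185 is not a perfect cube), so 3 | [L:Q]. As gcd(2,3) = 1, [L:Q] is divisible by 6. Conversely L is generated over Q by √165 and ∛1185, so [L:Q] ≤ 2·3 = 6. Therefore [Q(√165, ∛1185) : Q] = 6.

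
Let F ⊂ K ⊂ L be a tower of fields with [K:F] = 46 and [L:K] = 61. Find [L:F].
[L:F] = 2806

The tower law says that for any tower of field extensions F ⊂ K ⊂ L with finite degrees, [L:F] = [L:K] · [K:F]. Here this gives [L:F] = 61 · 46 = 2806.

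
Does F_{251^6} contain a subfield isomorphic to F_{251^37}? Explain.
No: F_{251^37} is not a subfield of F_{251^6}

F_{p^m} embeds in F_{p^n} iff m | n. Here 37 ∤ 6 (since 6 = 0·37 + 6 with remainder 6 ≠ 0), so F_{251^37} is not a subfield of F_{251^6}. Equivalently: if it were, the tower law would give 37 = [F_{251^37}:F_251] dividing [F_{251^6}:F_251] = 6, contradiction.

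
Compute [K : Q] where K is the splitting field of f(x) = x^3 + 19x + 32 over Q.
[K : Q] = 6

By the rational root test, any rational root of the monic integer polynomial f(x) = x^3 + 19x + 32 must be an integer dividing the constant term 32, i.e. one of ±{1, 2, 4, 8, 16, 32}. Evaluating: f(1) = 52, f(-1) = 12, f(2) = 78, f(-2) = -14, f(4) = 172, f(-4) = -108, f(8) = 696, f(-8) = -632, f(16) = 4432, f(-16) = -4368, f(32) = 33408, f(-32) = -33344; none is 0, so f has no rational root and is therefore irreducible over Q (a cubic with no linear factor over a field is irreducible). For an irreducible cubic, the Galois group is A_3 or S_3 according as the discriminant disc(f) = -4a^3 - 27b^2 = -4·(19)^3 - 27·(32)^2 = -55084 is or is not a square in Q. Here disc(f) = -55084 is not a perfect square in Q, so the Galois group of f over Q is not contained in A_3 and must be all of S_3. The splitting field has degree |S_3| = 6 over Q, so [K : Q] = 6.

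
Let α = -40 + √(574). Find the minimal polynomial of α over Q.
m_α(x) = x^2 + 80x + 1026

From α + 40 = √(574), squaring gives (α + 40)^2 = 574, i.e. α^2 + 80α + 1600 = 574, so α^2 + 80α + 1026 = 0. The discriminant of x^2 + 80x + 1026 is (80)^2 - 4·(1026) = 6400 - 4104 = 2296, and 4·(574) is not a perfect square in Q since 574 is squarefree and ≠ 1. Hence x^2 + 80x + 1026 is irreducible over Q and is the minimal polynomial of α.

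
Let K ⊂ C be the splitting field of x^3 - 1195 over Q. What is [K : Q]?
[K : Q] = 6

The roots of x^3 - 1195 are ∛1195, ω∛1195, ω^2∛1195 where ω = e^(2πi/3) is a primitive cube root of unity, so K = Q(∛1195, ω). Now [Q(∛1195):Q] = 3 (since 1195 is not a perfect cube, x^3 - 1195 is irreducible) and [Q(ω):Q] = 2. Both 2 and 3 divide [K:Q], and [K:Q] ≤ 3·2 = 6, so [K:Q] = 6. (Equivalently: Q(∛1195) ⊂ R but ω ∉ R, so [K : Q(∛1195)] = 2.)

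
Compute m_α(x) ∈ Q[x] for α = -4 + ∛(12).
m_α(x) = x^3 + 12x^2 + 48x + 52

Set β = α + 4 = ∛(12), so β^3 = 12. Then (α + 4)^3 - 12 = 0, i.e. α is a root of g(x) = (x + 4)^3 - 12 = x^3 + 12x^2 + 48x + 52. Since g(x) = h(x + 4) where h(x) = x^3 - 12, and h is irreducible over Q (because 12 is not a perfect cube, so h has no rational root, and a monic cubic with no rational root is irreducible), g is also irreducible (irreducibility is preserved under the substitution x → x + 4). Hence m_α(x) = x^3 + 12x^2 + 48x + 52.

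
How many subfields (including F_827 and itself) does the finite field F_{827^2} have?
F_{827^2} has 2 subfields

The subfields of F_{p^n} are exactly the fields F_{p^d} for d | n (each is the fixed field of the unique index-d subgroup of Gal(F_{p^n}/F_p) ≅ Z/nZ). The divisors of n = 2 are {1, 2}, giving 2 subfields: F_{827^1}, F_{827^2}.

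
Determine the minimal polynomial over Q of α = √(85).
m_α(x) = x^2 - 85

α satisfies α^2 - 85 = 0, so x^2 - 85 annihilates α. Since d = 85 is squarefree and ≠ 1, it is not a perfect square in Q, so x^2 - 85 has no rational root and is therefore irreducible over Q (a degree-2 polynomial over a field is irreducible iff it has no root). Hence m_α(x) = x^2 - 85.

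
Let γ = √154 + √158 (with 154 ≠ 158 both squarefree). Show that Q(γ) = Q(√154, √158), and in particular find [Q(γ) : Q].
[Q(γ) : Q] = 4 (equivalently, Q(γ) = Q(√154, √158))

Obviously Q(γ) ⊆ Q(√154, √158), and [Q(√154, √158):Q] = 4 (since 154, 158 are distinct squarefree integers > 1 with 24332 not a perfect square). To show equality we compute the minimal polynomial of γ. From γ = √154 + √158: γ^2 = 154 + 2√(24332) + 158 = 312 + 2√(24332), so γ^2 - 312 = 2√(24332); squaring, (γ^2 - 312)^2 = 4·24332, i.e. γ^4 - 624γ^2 + 97344 - 97328 = 0, i.e. γ^4 - 624γ^2 + 16 = 0. So γ is a root of x^4 - 624x^2 + 16. This polynomial is irreducible over Q: it has no rational root (each ±√154 ± √158 is irrational), and any factorization into two quadratics over Q would force √(24332) ∈ Q (pairing opposite roots) or √154, √158 ∈ Q (other pairings), all impossible. Hence [Q(γ):Q] = 4 = [Q(√154, √158):Q], so Q(γ) = Q(√154, √158).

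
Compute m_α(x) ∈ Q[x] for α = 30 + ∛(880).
m_α(x) = x^3 - 90x^2 + 2700x - 27880

Set β = α - 30 = ∛(880), so β^3 = 880. Then (α - 30)^3 - 880 = 0, i.e. α is a root of g(x) = (x - 30)^3 - 880 = x^3 - 90x^2 + 2700x - 27880. Since g(x) = h(x - 30) where h(x) = x^3 - 880, and h is irreducible over Q (because 880 is not a perfect cube, so h has no rational root, and a monic cubic with no rational root is irreducible), g is also irreducible (irreducibility is preserved under the substitution x → x - 30). Hence m_α(x) = x^3 - 90x^2 + 2700x - 27880.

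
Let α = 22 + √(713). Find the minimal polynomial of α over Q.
m_α(x) = x^2 - 44x - 229

From α - 22 = √(713), squaring gives (α - 22)^2 = 713, i.e. α^2 - 44α + 484 = 713, so α^2 - 44α - 229 = 0. The discriminant of x^2 - 44x - 229 is (-44)^2 - 4·(-229) = 1936 + 916 = 2852, and 4·(713) is not a perfect square in Q since 713 is squarefree and ≠ 1. Hence x^2 - 44x - 229 is irreducible over Q and is the minimal polynomial of α.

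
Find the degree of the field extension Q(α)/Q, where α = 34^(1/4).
[Q(α):Q] = 4

α is a root of x^4 - 34. By Eisenstein's criterion at the prime p = 2 (which divides the constant term 34 but p^2 = 4 does not, since 34 is squarefree), x^4 - 34 is irreducible over Q. Hence [Q(α):Q] = 4.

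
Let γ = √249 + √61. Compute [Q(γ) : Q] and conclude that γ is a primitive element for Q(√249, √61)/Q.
[Q(γ) : Q] = 4 (equivalently, Q(γ) = Q(√249, √61))

Obviously Q(γ) ⊆ Q(√249, √61), and [Q(√249, √61):Q] = 4 (since 249, 61 are distinct squarefree integers > 1 with 15189 not a perfect square). To show equality we compute the minimal polynomial of γ. From γ = √249 + √61: γ^2 = 249 + 2√(15189) + 61 = 310 + 2√(15189), so γ^2 - 310 = 2√(15189); squaring, (γ^2 - 310)^2 = 4·15189, i.e. γ^4 - 620γ^2 + 96100 - 60756 = 0, i.e. γ^4 - 620γ^2 + 35344 = 0. So γ is a root of x^4 - 620x^2 + 35344. This polynomial is irreducible over Q: it has no rational root (each ±√249 ± √61 is irrational), and any factorization into two quadratics over Q would force √(15189) ∈ Q (pairing opposite roots) or √249, √61 ∈ Q (other pairings), all impossible. Hence [Q(γ):Q] = 4 = [Q(√249, √61):Q], so Q(γ) = Q(√249, √61).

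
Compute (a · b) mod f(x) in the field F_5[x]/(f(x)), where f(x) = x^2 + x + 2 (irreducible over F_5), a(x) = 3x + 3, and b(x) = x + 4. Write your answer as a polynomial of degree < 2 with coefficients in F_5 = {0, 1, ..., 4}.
a · b ≡ 2x + 1 (mod f(x))

Multiply in F_5[x]: a(x)·b(x) = (3x + 3)·(x + 4) = 3x^2 + 2. This has degree ≥ 2, so divide by f(x) over F_5: 3x^2 + 2 = (3)·(x^2 + x + 2) + (2x + 1). Hence a·b ≡ 2x + 1 (mod f). (F_5[x]/(f) is a field with 5^2 = 25 elements since f is irreducible of degree 2.)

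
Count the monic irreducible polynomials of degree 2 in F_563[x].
There are 158203 monic irreducible polynomials of degree 2 over F_563

Each element of F_{563^2} that lies in no proper subfield is a root of exactly one monic irreducible of degree 2 over F_563, and each such polynomial has 2 distinct roots in F_{563^2}. By Möbius inversion the count is N_563(2) = (1/2) Σ_{d|2} μ(2/d) · 563^d = (1/2)(μ(2)·563^1 + μ(1)·563^2) = 316406/2 = 158203.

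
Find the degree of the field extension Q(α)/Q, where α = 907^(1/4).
[Q(α):Q] = 4

α is a root of x^4 - 907. By Eisenstein's criterion at the prime p = 907 (which divides the constant term 907 but p^2 = 822649 does not, since 907 is squarefree), x^4 - 907 is irreducible over Q. Hence [Q(α):Q] = 4.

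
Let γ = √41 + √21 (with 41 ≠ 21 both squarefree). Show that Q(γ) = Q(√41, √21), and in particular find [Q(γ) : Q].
[Q(γ) : Q] = 4 (equivalently, Q(γ) = Q(√41, √21))

Obviously Q(γ) ⊆ Q(√41, √21), and [Q(√41, √21):Q] = 4 (since 41, 21 are distinct squarefree integers > 1 with 861 not a perfect square). To show equality we compute the minimal polynomial of γ. From γ = √41 + √21: γ^2 = 41 + 2√(861) + 21 = 62 + 2√(861), so γ^2 - 62 = 2√(861); squaring, (γ^2 - 62)^2 = 4·861, i.e. γ^4 - 124γ^2 + 3844 - 3444 = 0, i.e. γ^4 - 124γ^2 + 400 = 0. So γ is a root of x^4 - 124x^2 + 400. This polynomial is irreducible over Q: it has no rational root (each ±√41 ± √21 is irrational), and any factorization into two quadratics over Q would force √(861) ∈ Q (pairing opposite roots) or √41, √21 ∈ Q (other pairings), all impossible. Hence [Q(γ):Q] = 4 = [Q(√41, √21):Q], so Q(γ) = Q(√41, √21).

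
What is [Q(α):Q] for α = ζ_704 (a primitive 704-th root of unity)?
[Q(α):Q] = 320

The minimal polynomial of ζ_704 over Q is the 704-th cyclotomic polynomial Φ_704(x), which is irreducible over Q and has degree φ(704) = 320. Hence [Q(α):Q] = φ(704) = 320.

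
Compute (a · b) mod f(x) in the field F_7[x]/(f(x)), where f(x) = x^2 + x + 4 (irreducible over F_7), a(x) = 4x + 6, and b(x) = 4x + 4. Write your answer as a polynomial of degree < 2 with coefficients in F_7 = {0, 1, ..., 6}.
a · b ≡ 3x + 2 (mod f(x))

Multiply in F_7[x]: a(x)·b(x) = (4x + 6)·(4x + 4) = 2x^2 + 5x + 3. This has degree ≥ 2, so divide by f(x) over F_7: 2x^2 + 5x + 3 = (2)·(x^2 + x + 4) + (3x + 2). Hence a·b ≡ 3x + 2 (mod f). (F_7[x]/(f) is a field with 7^2 = 49 elements since f is irreducible of degree 2.)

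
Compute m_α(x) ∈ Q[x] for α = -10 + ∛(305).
m_α(x) = x^3 + 30x^2 + 300x + 695

Set β = α + 10 = ∛(305), so β^3 = 305. Then (α + 10)^3 - 305 = 0, i.e. α is a root of g(x) = (x + 10)^3 - 305 = x^3 + 30x^2 + 300x + 695. Since g(x) = h(x + 10) where h(x) = x^3 - 305, and h is irreducible over Q (because 305 is not a perfect cube, so h has no rational root, and a monic cubic with no rational root is irreducible), g is also irreducible (irreducibility is preserved under the substitution x → x + 10). Hence m_α(x) = x^3 + 30x^2 + 300x + 695.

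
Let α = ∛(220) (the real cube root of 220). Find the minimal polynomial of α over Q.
m_α(x) = x^3 - 220

α satisfies α^3 = 220, so x^3 - 220 annihilates α. By the rational root test, a rational root p/q (in lowest terms) of x^3 - 220 would satisfy p^3 = 220 q^3, forcing q = 1 and p^3 = 220; but 220 is not a perfect cube, contradiction. A monic cubic over Q with no rational root is irreducible (any nontrivial factorization would include a linear factor). Hence x^3 - 220 is the minimal polynomial of α, and in particular [Q(α):Q] = 3.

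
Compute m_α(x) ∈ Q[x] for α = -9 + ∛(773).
m_α(x) = x^3 + 27x^2 + 243x - 44

Set β = α + 9 = ∛(773), so β^3 = 773. Then (α + 9)^3 - 773 = 0, i.e. α is a root of g(x) = (x + 9)^3 - 773 = x^3 + 27x^2 + 243x - 44. Since g(x) = h(x + 9) where h(x) = x^3 - 773, and h is irreducible over Q (because 773 is not a perfect cube, so h has no rational root, and a monic cubic with no rational root is irreducible), g is also irreducible (irreducibility is preserved under the substitution x → x + 9). Hence m_α(x) = x^3 + 27x^2 + 243x - 44.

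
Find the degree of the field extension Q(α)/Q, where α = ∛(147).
[Q(α):Q] = 3

The minimal polynomial of α is x^3 - 147, irreducible over Q since 147 is not a perfect cube (so x^3 - 147 has no rational root). Hence [Q(α):Q] = deg(m_α) = 3.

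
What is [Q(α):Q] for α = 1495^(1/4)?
[Q(α):Q] = 4

α is a root of x^4 - 1495. By Eisenstein's criterion at the prime p = 5 (which divides the constant term 1495 but p^2 = 25 does not, since 1495 is squarefree), x^4 - 1495 is irreducible over Q. Hence [Q(α):Q] = 4.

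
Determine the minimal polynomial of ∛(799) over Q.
m_α(x) = x^3 - 799

α satisfies α^3 = 799, so x^3 - 799 annihilates α. By the rational root test, a rational root p/q (in lowest terms) of x^3 - 799 would satisfy p^3 = 799 q^3, forcing q = 1 and p^3 = 799; but 799 is not a perfect cube, contradiction. A monic cubic over Q with no rational root is irreducible (any nontrivial factorization would include a linear factor). Hence x^3 - 799 is the minimal polynomial of α, and in particular [Q(α):Q] = 3.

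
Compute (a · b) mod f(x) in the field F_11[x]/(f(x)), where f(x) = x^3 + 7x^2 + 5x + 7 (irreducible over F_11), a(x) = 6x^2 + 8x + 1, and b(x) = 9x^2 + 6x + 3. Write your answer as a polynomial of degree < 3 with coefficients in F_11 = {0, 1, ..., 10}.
a · b ≡ x^2 + x + 1 (mod f(x))

Multiply in F_11[x]: a(x)·b(x) = (6x^2 + 8x + 1)·(9x^2 + 6x + 3) = 10x^4 + 9x^3 + 9x^2 + 8x + 3. This has degree ≥ 3, so divide by f(x) over F_11: 10x^4 + 9x^3 + 9x^2 + 8x + 3 = (10x + 5)·(x^3 + 7x^2 + 5x + 7) + (x^2 + x + 1). Hence a·b ≡ x^2 + x + 1 (mod f). (F_11[x]/(f) is a field with 11^3 = 1331 elements since f is irreducible of degree 3.)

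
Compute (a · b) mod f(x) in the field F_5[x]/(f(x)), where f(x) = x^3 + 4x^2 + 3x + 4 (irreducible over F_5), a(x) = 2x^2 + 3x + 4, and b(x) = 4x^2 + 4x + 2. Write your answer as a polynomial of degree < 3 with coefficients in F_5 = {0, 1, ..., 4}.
a · b ≡ x^2 + x + 1 (mod f(x))

Multiply in F_5[x]: a(x)·b(x) = (2x^2 + 3x + 4)·(4x^2 + 4x + 2) = 3x^4 + 2x^2 + 2x + 3. This has degree ≥ 3, so divide by f(x) over F_5: 3x^4 + 2x^2 + 2x + 3 = (3x + 3)·(x^3 + 4x^2 + 3x + 4) + (x^2 + x + 1). Hence a·b ≡ x^2 + x + 1 (mod f). (F_5[x]/(f) is a field with 5^3 = 125 elements since f is irreducible of degree 3.)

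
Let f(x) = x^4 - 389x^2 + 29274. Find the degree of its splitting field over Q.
[K : Q] = 4

Solving the quadratic in x^2: x^2 = (389 ± √(389^2 - 4·29274))/2 = (389 ± √34225)/2 = (389 ± 185)/2, giving x^2 = 287 or x^2 = 102. So f(x) = (x^2 - 287)(x^2 - 102) and the roots of f are ±√287, ±√102. Hence the splitting field is K = Q(√287, √102). Since 287 and 102 are distinct squarefree integers > 1, their product 29274 is not a perfect square, so √102 ∉ Q(√287). By the tower law [K:Q] = [Q(√287,√102):Q(√287)] · [Q(√287):Q] = 2 · 2 = 4.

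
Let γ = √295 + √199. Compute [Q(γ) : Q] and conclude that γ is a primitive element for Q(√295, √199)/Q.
[Q(γ) : Q] = 4 (equivalently, Q(γ) = Q(√295, √199))

Obviously Q(γ) ⊆ Q(√295, √199), and [Q(√295, √199):Q] = 4 (since 295, 199 are distinct squarefree integers > 1 with 58705 not a perfect square). To show equality we compute the minimal polynomial of γ. From γ = √295 + √199: γ^2 = 295 + 2√(58705) + 199 = 494 + 2√(58705), so γ^2 - 494 = 2√(58705); squaring, (γ^2 - 494)^2 = 4·58705, i.e. γ^4 - 988γ^2 + 244036 - 234820 = 0, i.e. γ^4 - 988γ^2 + 9216 = 0. So γ is a root of x^4 - 988x^2 + 9216. This polynomial is irreducible over Q: it has no rational root (each ±√295 ± √199 is irrational), and any factorization into two quadratics over Q would force √(58705) ∈ Q (pairing opposite roots) or √295, √199 ∈ Q (other pairings), all impossible. Hence [Q(γ):Q] = 4 = [Q(√295, √199):Q], so Q(γ) = Q(√295, √199).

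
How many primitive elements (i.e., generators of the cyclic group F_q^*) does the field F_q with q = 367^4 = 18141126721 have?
There are φ(18141126720) = 4551106560 primitive elements

F_q^* is cyclic of order q - 1 = 18141126720. A cyclic group of order m has exactly φ(m) generators. Here m = 18141126720 = 2^6 · 3 · 5 · 23 · 61 · 13469, so the number of primitive elements is φ(18141126720) = 4551106560.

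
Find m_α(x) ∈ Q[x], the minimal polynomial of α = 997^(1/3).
m_α(x) = x^3 - 997

α satisfies α^3 = 997, so x^3 - 997 annihilates α. By the rational root test, a rational root p/q (in lowest terms) of x^3 - 997 would satisfy p^3 = 997 q^3, forcing q = 1 and p^3 = 997; but 997 is not a perfect cube, contradiction. A monic cubic over Q with no rational root is irreducible (any nontrivial factorization would include a linear factor). Hence x^3 - 997 is the minimal polynomial of α, and in particular [Q(α):Q] = 3.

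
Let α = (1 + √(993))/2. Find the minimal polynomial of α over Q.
m_α(x) = x^2 - x - 248

From 2α - 1 = √(993), squaring gives (2α - 1)^2 = 993, i.e. 4α^2 - 4α + 1 = 993, so α^2 - α + (1 - 993)/4 = 0. Since 993 ≡ 1 (mod 4), (1 - 993)/4 = -248 ∈ Z. The polynomial x^2 - x - 248 has discriminant 1 - 4·(-248) = 993, which is not a perfect square in Q (d = 993 is squarefree and ≠ 1), so x^2 - x - 248 is irreducible over Q. It is the minimal polynomial of α.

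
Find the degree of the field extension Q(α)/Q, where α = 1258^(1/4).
[Q(α):Q] = 4

α is a root of x^4 - 1258. By Eisenstein's criterion at the prime p = 2 (which divides the constant term 1258 but p^2 = 4 does not, since 1258 is squarefree), x^4 - 1258 is irreducible over Q. Hence [Q(α):Q] = 4.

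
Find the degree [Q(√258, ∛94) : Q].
[Q(√258, ∛94) : Q] = 6

Let L = Q(√258, ∛94). Since Q(√258) ⊂ L and [Q(√258):Q] = 2, the tower law gives 2 | [L:Q]. Likewise Q(∛94) ⊂ L with [Q(∛94):Q] = 3 (because 94 is not a perfect cube), so 3 | [L:Q]. As gcd(2,3) = 1, [L:Q] is divisible by 6. Conversely L is generated over Q by √258 and ∛94, so [L:Q] ≤ 2·3 = 6. Therefore [Q(√258, ∛94) : Q] = 6.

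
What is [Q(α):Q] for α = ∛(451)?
[Q(α):Q] = 3

The minimal polynomial of α is x^3 - 451, irreducible over Q since 451 is not a perfect cube (so x^3 - 451 has no rational root). Hence [Q(α):Q] = deg(m_α) = 3.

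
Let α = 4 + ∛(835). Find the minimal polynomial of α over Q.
m_α(x) = x^3 - 12x^2 + 48x - 899

Set β = α - 4 = ∛(835), so β^3 = 835. Then (α - 4)^3 - 835 = 0, i.e. α is a root of g(x) = (x - 4)^3 - 835 = x^3 - 12x^2 + 48x - 899. Since g(x) = h(x - 4) where h(x) = x^3 - 835, and h is irreducible over Q (because 835 is not a perfect cube, so h has no rational root, and a monic cubic with no rational root is irreducible), g is also irreducible (irreducibility is preserved under the substitution x → x - 4). Hence m_α(x) = x^3 - 12x^2 + 48x - 899.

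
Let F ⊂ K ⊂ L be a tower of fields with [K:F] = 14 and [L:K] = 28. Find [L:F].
[L:F] = 392

The tower law says that for any tower of field extensions F ⊂ K ⊂ L with finite degrees, [L:F] = [L:K] · [K:F]. Here this gives [L:F] = 28 · 14 = 392.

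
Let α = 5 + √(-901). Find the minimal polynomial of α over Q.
m_α(x) = x^2 - 10x + 926

From α - 5 = √(-901), squaring gives (α - 5)^2 = -901, i.e. α^2 - 10α + 25 = -901, so α^2 - 10α + 926 = 0. The discriminant of x^2 - 10x + 926 is (-10)^2 - 4·(926) = 100 - 3704 = -3604, and 4·(-901) is not a perfect square in Q since -901 is squarefree and ≠ 1. Hence x^2 - 10x + 926 is irreducible over Q and is the minimal polynomial of α.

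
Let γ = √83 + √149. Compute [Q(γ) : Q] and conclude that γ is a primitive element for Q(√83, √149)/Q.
[Q(γ) : Q] = 4 (equivalently, Q(γ) = Q(√83, √149))

Obviously Q(γ) ⊆ Q(√83, √149), and [Q(√83, √149):Q] = 4 (since 83, 149 are distinct squarefree integers > 1 with 12367 not a perfect square). To show equality we compute the minimal polynomial of γ. From γ = √83 + √149: γ^2 = 83 + 2√(12367) + 149 = 232 + 2√(12367), so γ^2 - 232 = 2√(12367); squaring, (γ^2 - 232)^2 = 4·12367, i.e. γ^4 - 464γ^2 + 53824 - 49468 = 0, i.e. γ^4 - 464γ^2 + 4356 = 0. So γ is a root of x^4 - 464x^2 + 4356. This polynomial is irreducible over Q: it has no rational root (each ±√83 ± √149 is irrational), and any factorization into two quadratics over Q would force √(12367) ∈ Q (pairing opposite roots) or √83, √149 ∈ Q (other pairings), all impossible. Hence [Q(γ):Q] = 4 = [Q(√83, √149):Q], so Q(γ) = Q(√83, √149).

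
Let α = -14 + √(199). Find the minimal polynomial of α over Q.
m_α(x) = x^2 + 28x - 3

From α + 14 = √(199), squaring gives (α + 14)^2 = 199, i.e. α^2 + 28α + 196 = 199, so α^2 + 28α - 3 = 0. The discriminant of x^2 + 28x - 3 is (28)^2 - 4·(-3) = 784 + 12 = 796, and 4·(199) is not a perfect square in Q since 199 is squarefree and ≠ 1. Hence x^2 + 28x - 3 is irreducible over Q and is the minimal polynomial of α.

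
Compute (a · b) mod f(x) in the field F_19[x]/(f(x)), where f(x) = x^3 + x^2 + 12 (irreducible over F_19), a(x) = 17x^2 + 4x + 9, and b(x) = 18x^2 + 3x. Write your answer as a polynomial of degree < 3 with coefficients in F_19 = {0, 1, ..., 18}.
a · b ≡ 15x^2 + 3x + 11 (mod f(x))

Multiply in F_19[x]: a(x)·b(x) = (17x^2 + 4x + 9)·(18x^2 + 3x) = 2x^4 + 9x^3 + 3x^2 + 8x. This has degree ≥ 3, so divide by f(x) over F_19: 2x^4 + 9x^3 + 3x^2 + 8x = (2x + 7)·(x^3 + x^2 + 12) + (15x^2 + 3x + 11). Hence a·b ≡ 15x^2 + 3x + 11 (mod f). (F_19[x]/(f) is a field with 19^3 = 6859 elements since f is irreducible of degree 3.)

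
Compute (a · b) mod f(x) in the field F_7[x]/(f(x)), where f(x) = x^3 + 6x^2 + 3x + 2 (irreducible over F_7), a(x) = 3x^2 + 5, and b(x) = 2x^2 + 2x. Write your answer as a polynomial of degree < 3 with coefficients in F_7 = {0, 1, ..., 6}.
a · b ≡ 4x^2 + 4x + 4 (mod f(x))

Multiply in F_7[x]: a(x)·b(x) = (3x^2 + 5)·(2x^2 + 2x) = 6x^4 + 6x^3 + 3x^2 + 3x. This has degree ≥ 3, so divide by f(x) over F_7: 6x^4 + 6x^3 + 3x^2 + 3x = (6x + 5)·(x^3 + 6x^2 + 3x + 2) + (4x^2 + 4x + 4). Hence a·b ≡ 4x^2 + 4x + 4 (mod f). (F_7[x]/(f) is a field with 7^3 = 343 elements since f is irreducible of degree 3.)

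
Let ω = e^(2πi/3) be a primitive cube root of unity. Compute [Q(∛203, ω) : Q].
[Q(∛203, ω) : Q] = 6

[Q(∛203):Q] = 3 (min poly x^3 - 203, irreducible since 203 is not a perfect cube). [Q(ω):Q] = 2 (min poly x^2 + x + 1). Since Q(∛203) ⊂ R and ω ∉ R, we have ω ∉ Q(∛203), so x^2 + x + 1 remains irreducible over Q(∛203) and [Q(∛203, ω) : Q(∛203)] = 2. By the tower law, [Q(∛203, ω) : Q] = 3 · 2 = 6. (In fact Q(∛203, ω) is the splitting field of x^3 - 203 over Q.)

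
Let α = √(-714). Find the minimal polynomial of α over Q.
m_α(x) = x^2 + 714

α satisfies α^2 + 714 = 0, so x^2 + 714 annihilates α. Since d = -714 is squarefree and ≠ 1, it is not a perfect square in Q, so x^2 + 714 has no rational root and is therefore irreducible over Q (a degree-2 polynomial over a field is irreducible iff it has no root). Hence m_α(x) = x^2 + 714.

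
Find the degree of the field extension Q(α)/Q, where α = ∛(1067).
[Q(α):Q] = 3

The minimal polynomial of α is x^3 - 1067, irreducible over Q since 1067 is not a perfect cube (so x^3 - 1067 has no rational root). Hence [Q(α):Q] = deg(m_α) = 3.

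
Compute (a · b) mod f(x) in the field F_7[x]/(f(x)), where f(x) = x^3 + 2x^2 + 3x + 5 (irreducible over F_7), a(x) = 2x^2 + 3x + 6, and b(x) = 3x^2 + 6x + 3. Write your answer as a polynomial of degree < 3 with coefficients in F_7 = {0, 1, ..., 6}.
a · b ≡ 6x^2 + 2x + 1 (mod f(x))

Multiply in F_7[x]: a(x)·b(x) = (2x^2 + 3x + 6)·(3x^2 + 6x + 3) = 6x^4 + 3x + 4. This has degree ≥ 3, so divide by f(x) over F_7: 6x^4 + 3x + 4 = (6x + 2)·(x^3 + 2x^2 + 3x + 5) + (6x^2 + 2x + 1). Hence a·b ≡ 6x^2 + 2x + 1 (mod f). (F_7[x]/(f) is a field with 7^3 = 343 elements since f is irreducible of degree 3.)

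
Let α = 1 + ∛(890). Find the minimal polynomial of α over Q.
m_α(x) = x^3 - 3x^2 + 3x - 891

Set β = α - 1 = ∛(890), so β^3 = 890. Then (α - 1)^3 - 890 = 0, i.e. α is a root of g(x) = (x - 1)^3 - 890 = x^3 - 3x^2 + 3x - 891. Since g(x) = h(x - 1) where h(x) = x^3 - 890, and h is irreducible over Q (because 890 is not a perfect cube, so h has no rational root, and a monic cubic with no rational root is irreducible), g is also irreducible (irreducibility is preserved under the substitution x → x - 1). Hence m_α(x) = x^3 - 3x^2 + 3x - 891.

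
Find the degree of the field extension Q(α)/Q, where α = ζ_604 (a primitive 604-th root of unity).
[Q(α):Q] = 300

The minimal polynomial of ζ_604 over Q is the 604-th cyclotomic polynomial Φ_604(x), which is irreducible over Q and has degree φ(604) = 300. Hence [Q(α):Q] = φ(604) = 300.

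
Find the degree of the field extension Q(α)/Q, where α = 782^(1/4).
[Q(α):Q] = 4

α is a root of x^4 - 782. By Eisenstein's criterion at the prime p = 2 (which divides the constant term 782 but p^2 = 4 does not, since 782 is squarefree), x^4 - 782 is irreducible over Q. Hence [Q(α):Q] = 4.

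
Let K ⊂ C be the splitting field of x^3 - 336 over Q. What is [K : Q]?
[K : Q] = 6

The roots of x^3 - 336 are ∛336, ω∛336, ω^2∛336 where ω = e^(2πi/3) is a primitive cube root of unity, so K = Q(∛336, ω). Now [Q(∛336):Q] = 3 (since 336 is not a perfect cube, x^3 - 336 is irreducible) and [Q(ω):Q] = 2. Both 2 and 3 divide [K:Q], and [K:Q] ≤ 3·2 = 6, so [K:Q] = 6. (Equivalently: Q(∛336) ⊂ R but ω ∉ R, so [K : Q(∛336)] = 2.)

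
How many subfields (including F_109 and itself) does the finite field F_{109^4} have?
F_{109^4} has 3 subfields

The subfields of F_{p^n} are exactly the fields F_{p^d} for d | n (each is the fixed field of the unique index-d subgroup of Gal(F_{p^n}/F_p) ≅ Z/nZ). The divisors of n = 4 are {1, 2, 4}, giving 3 subfields: F_{109^1}, F_{109^2}, F_{109^4}.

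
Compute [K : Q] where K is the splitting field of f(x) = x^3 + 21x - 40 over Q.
[K : Q] = 6

By the rational root test, any rational root of the monic integer polynomial f(x) = x^3 + 21x - 40 must be an integer dividing the constant term -40, i.e. one of ±{1, 2, 4, 5, 8, 10, 20, 40}. Evaluating: f(1) = -18, f(-1) = -62, f(2) = 10, f(-2) = -90, f(4) = 108, f(-4) = -188, f(5) = 190, f(-5) = -270, f(8) = 640, f(-8) = -720, f(10) = 1170, f(-10) = -1250, f(20) = 8380, f(-20) = -8460, f(40) = 64800, f(-40) = -64880; none is 0, so f has no rational root and is therefore irreducible over Q (a cubic with no linear factor over a field is irreducible). For an irreducible cubic, the Galois group is A_3 or S_3 according as the discriminant disc(f) = -4a^3 - 27b^2 = -4·(21)^3 - 27·(-40)^2 = -80244 is or is not a square in Q. Here disc(f) = -80244 is not a perfect square in Q, so the Galois group of f over Q is not contained in A_3 and must be all of S_3. The splitting field has degree |S_3| = 6 over Q, so [K : Q] = 6.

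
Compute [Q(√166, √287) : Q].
[Q(√166, √287) : Q] = 4

[Q(√166):Q] = 2 (min poly x^2 - 166, irreducible since 166 is squarefree > 1). For the top step, suppose √287 ∈ Q(√166), say √287 = c + d√166 with c, d ∈ Q. Squaring: 287 = c^2 + 166d^2 + 2cd√166. Since √166 ∉ Q this forces 2cd = 0. If d = 0 then √287 = c ∈ Q, contradicting 287 squarefree > 1. If c = 0 then 287 = 166d^2, so 166·287 = (166d)^2 is a perfect square in Q — but 166·287 = 47642 is not a perfect square (since 166 and 287 are distinct squarefree integers). Contradiction. Hence √287 ∉ Q(√166), so x^2 - 287 stays irreducible over Q(√166) and [Q(√166, √287) : Q(√166)] = 2. By the tower law, [Q(√166, √287) : Q] = 2 · 2 = 4.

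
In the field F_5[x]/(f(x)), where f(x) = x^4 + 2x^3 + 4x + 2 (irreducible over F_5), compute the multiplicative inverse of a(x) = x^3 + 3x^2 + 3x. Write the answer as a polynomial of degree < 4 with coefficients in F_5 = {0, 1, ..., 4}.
a(x)^(-1) ≡ 2x^3 + 2x^2 + 3x + 2 (mod f(x))

Since f is irreducible over F_5, F_5[x]/(f) is a field and a(x) ≠ 0 has an inverse. Apply the extended Euclidean algorithm to f(x) and a(x) in F_5[x]: f(x) = (x + 4)·a(x) + (2x + 2);  a(x) = (3x^2 + x + 3)·(2x + 2) + (4). The last nonzero remainder is the constant 4 = gcd(f, a) in F_5. Back-substituting through the division chain expresses 4 = s(x)·a(x) + t(x)·f(x) with s(x) ≡ 3x^3 + 3x^2 + 2x + 3 (mod f), so (3x^3 + 3x^2 + 2x + 3)·a(x) ≡ 4 (mod f). Multiplying by 4^(-1) ≡ 4 in F_5 gives a(x)^(-1) ≡ 4·(3x^3 + 3x^2 + 2x + 3) ≡ 2x^3 + 2x^2 + 3x + 2 (mod f). Check: (x^3 + 3x^2 + 3x)·(2x^3 + 2x^2 + 3x + 2) = 2x^6 + 3x^5 + 2x^3 + x ≡ 1 (mod x^4 + 2x^3 + 4x + 2).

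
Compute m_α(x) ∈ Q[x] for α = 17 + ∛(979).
m_α(x) = x^3 - 51x^2 + 867x - 5892

Set β = α - 17 = ∛(979), so β^3 = 979. Then (α - 17)^3 - 979 = 0, i.e. α is a root of g(x) = (x - 17)^3 - 979 = x^3 - 51x^2 + 867x - 5892. Since g(x) = h(x - 17) where h(x) = x^3 - 979, and h is irreducible over Q (because 979 is not a perfect cube, so h has no rational root, and a monic cubic with no rational root is irreducible), g is also irreducible (irreducibility is preserved under the substitution x → x - 17). Hence m_α(x) = x^3 - 51x^2 + 867x - 5892.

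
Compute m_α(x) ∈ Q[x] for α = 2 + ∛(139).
m_α(x) = x^3 - 6x^2 + 12x - 147

Set β = α - 2 = ∛(139), so β^3 = 139. Then (α - 2)^3 - 139 = 0, i.e. α is a root of g(x) = (x - 2)^3 - 139 = x^3 - 6x^2 + 12x - 147. Since g(x) = h(x - 2) where h(x) = x^3 - 139, and h is irreducible over Q (because 139 is not a perfect cube, so h has no rational root, and a monic cubic with no rational root is irreducible), g is also irreducible (irreducibility is preserved under the substitution x → x - 2). Hence m_α(x) = x^3 - 6x^2 + 12x - 147.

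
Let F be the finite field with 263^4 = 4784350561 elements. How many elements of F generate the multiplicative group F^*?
There are φ(4784350560) = 1150822400 primitive elements

F_q^* is cyclic of order q - 1 = 4784350560. A cyclic group of order m has exactly φ(m) generators. Here m = 4784350560 = 2^5 · 3 · 5 · 11 · 131 · 6917, so the number of primitive elements is φ(4784350560) = 1150822400.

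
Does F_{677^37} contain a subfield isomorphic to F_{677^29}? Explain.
No: F_{677^29} is not a subfield of F_{677^37}

F_{p^m} embeds in F_{p^n} iff m | n. Here 29 ∤ 37 (since 37 = 1·29 + 8 with remainder 8 ≠ 0), so F_{677^29} is not a subfield of F_{677^37}. Equivalently: if it were, the tower law would give 29 = [F_{677^29}:F_677] dividing [F_{677^37}:F_677] = 37, contradiction.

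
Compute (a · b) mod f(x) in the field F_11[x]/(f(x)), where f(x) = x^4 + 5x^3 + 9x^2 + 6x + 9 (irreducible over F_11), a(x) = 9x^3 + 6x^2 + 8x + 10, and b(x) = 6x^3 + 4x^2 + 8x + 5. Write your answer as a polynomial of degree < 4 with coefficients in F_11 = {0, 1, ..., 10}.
a · b ≡ 9x^3 + 9x^2 + 5x + 4 (mod f(x))

Multiply in F_11[x]: a(x)·b(x) = (9x^3 + 6x^2 + 8x + 10)·(6x^3 + 4x^2 + 8x + 5) = 10x^6 + 6x^5 + x^4 + 9x^3 + 2x^2 + 10x + 6. This has degree ≥ 4, so divide by f(x) over F_11: 10x^6 + 6x^5 + x^4 + 9x^3 + 2x^2 + 10x + 6 = (10x^2 + 10)·(x^4 + 5x^3 + 9x^2 + 6x + 9) + (9x^3 + 9x^2 + 5x + 4). Hence a·b ≡ 9x^3 + 9x^2 + 5x + 4 (mod f). (F_11[x]/(f) is a field with 11^4 = 14641 elements since f is irreducible of degree 4.)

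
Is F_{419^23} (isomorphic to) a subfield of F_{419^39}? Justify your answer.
No: F_{419^23} is not a subfield of F_{419^39}

F_{p^m} embeds in F_{p^n} iff m | n. Here 23 ∤ 39 (since 39 = 1·23 + 16 with remainder 16 ≠ 0), so F_{419^23} is not a subfield of F_{419^39}. Equivalently: if it were, the tower law would give 23 = [F_{419^23}:F_419] dividing [F_{419^39}:F_419] = 39, contradiction.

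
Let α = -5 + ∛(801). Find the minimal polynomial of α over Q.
m_α(x) = x^3 + 15x^2 + 75x - 676

Set β = α + 5 = ∛(801), so β^3 = 801. Then (α + 5)^3 - 801 = 0, i.e. α is a root of g(x) = (x + 5)^3 - 801 = x^3 + 15x^2 + 75x - 676. Since g(x) = h(x + 5) where h(x) = x^3 - 801, and h is irreducible over Q (because 801 is not a perfect cube, so h has no rational root, and a monic cubic with no rational root is irreducible), g is also irreducible (irreducibility is preserved under the substitution x → x + 5). Hence m_α(x) = x^3 + 15x^2 + 75x - 676.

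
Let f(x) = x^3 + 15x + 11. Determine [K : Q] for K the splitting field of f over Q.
[K : Q] = 6

By the rational root test, any rational root of the monic integer polynomial f(x) = x^3 + 15x + 11 must be an integer dividing the constant term 11, i.e. one of ±{1, 11}. Evaluating: f(1) = 27, f(-1) = -5, f(11) = 1507, f(-11) = -1485; none is 0, so f has no rational root and is therefore irreducible over Q (a cubic with no linear factor over a field is irreducible). For an irreducible cubic, the Galois group is A_3 or S_3 according as the discriminant disc(f) = -4a^3 - 27b^2 = -4·(15)^3 - 27·(11)^2 = -16767 is or is not a square in Q. Here disc(f) = -16767 is not a perfect square in Q, so the Galois group of f over Q is not contained in A_3 and must be all of S_3. The splitting field has degree |S_3| = 6 over Q, so [K : Q] = 6.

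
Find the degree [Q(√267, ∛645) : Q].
[Q(√267, ∛645) : Q] = 6

Let L = Q(√267, ∛645). Since Q(√267) ⊂ L and [Q(√267):Q] = 2, the tower law gives 2 | [L:Q]. Likewise Q(∛645) ⊂ L with [Q(∛645):Q] = 3 (because 645 is not a perfect cube), so 3 | [L:Q]. As gcd(2,3) = 1, [L:Q] is divisible by 6. Conversely L is generated over Q by √267 and ∛645, so [L:Q] ≤ 2·3 = 6. Therefore [Q(√267, ∛645) : Q] = 6.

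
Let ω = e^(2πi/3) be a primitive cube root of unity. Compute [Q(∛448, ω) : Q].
[Q(∛448, ω) : Q] = 6

[Q(∛448):Q] = 3 (min poly x^3 - 448, irreducible since 448 is not a perfect cube). [Q(ω):Q] = 2 (min poly x^2 + x + 1). Since Q(∛448) ⊂ R and ω ∉ R, we have ω ∉ Q(∛448), so x^2 + x + 1 remains irreducible over Q(∛448) and [Q(∛448, ω) : Q(∛448)] = 2. By the tower law, [Q(∛448, ω) : Q] = 3 · 2 = 6. (In fact Q(∛448, ω) is the splitting field of x^3 - 448 over Q.)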